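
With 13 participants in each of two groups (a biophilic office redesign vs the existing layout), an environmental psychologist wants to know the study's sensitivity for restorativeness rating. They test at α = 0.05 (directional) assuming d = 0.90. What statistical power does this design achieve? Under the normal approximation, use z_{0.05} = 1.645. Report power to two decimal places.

power ≈ 0.74

For two equal groups, power = Φ(d·√(n/2) − z_{α}).
d·√(n/2) = 0.90 × √(13/2) = 0.90 × 2.550 = 2.295.
z_β = 2.295 − 1.645 = 0.650.
Power = Φ(0.650) = 0.742.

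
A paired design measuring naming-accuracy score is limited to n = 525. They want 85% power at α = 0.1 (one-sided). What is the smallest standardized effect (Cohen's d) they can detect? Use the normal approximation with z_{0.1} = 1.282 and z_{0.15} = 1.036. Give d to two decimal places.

d_min ≈ 0.10

For a single sample (or paired design) of n = 525: d_min = (z_{α} + z_β)/√n.
z-sum = 1.282 + 1.036 = 2.318.
d_min = 2.318 / √525 = 2.318 / 22.913 = 0.101.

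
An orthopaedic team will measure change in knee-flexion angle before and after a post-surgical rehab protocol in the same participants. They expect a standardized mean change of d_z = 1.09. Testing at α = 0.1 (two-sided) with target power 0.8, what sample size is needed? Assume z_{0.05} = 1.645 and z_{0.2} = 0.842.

For a paired (one-sample on differences) test: n = ((z_{α/2} + z_β) / d)².
z_{α/2} + z_β = 1.645 + 0.842 = 2.487.
n = (2.487 / 1.09)² = 2.282² = 5.21.
Round up.

n = 6 pairs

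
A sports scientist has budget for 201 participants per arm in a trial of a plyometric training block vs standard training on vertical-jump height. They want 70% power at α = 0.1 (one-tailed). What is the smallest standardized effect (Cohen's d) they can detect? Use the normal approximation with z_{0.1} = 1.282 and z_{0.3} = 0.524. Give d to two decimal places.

d_min ≈ 0.18

For two independent groups of n = 201 each: d_min = (z_{α} + z_β)·√(2/n).
z-sum = 1.282 + 0.524 = 1.806.
d_min = 1.806 × √(2/201) = 1.806 × 0.0998 = 0.180.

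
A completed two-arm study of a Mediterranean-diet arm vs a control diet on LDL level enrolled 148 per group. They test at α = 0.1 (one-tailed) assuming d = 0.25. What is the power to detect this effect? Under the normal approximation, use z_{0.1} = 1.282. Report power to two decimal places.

For two equal groups, power = Φ(d·√(n/2) − z_{α}).
d·√(n/2) = 0.25 × √(148/2) = 0.25 × 8.602 = 2.151.
z_β = 2.151 − 1.282 = 0.869.
Power = Φ(0.869) = 0.807.

power ≈ 0.81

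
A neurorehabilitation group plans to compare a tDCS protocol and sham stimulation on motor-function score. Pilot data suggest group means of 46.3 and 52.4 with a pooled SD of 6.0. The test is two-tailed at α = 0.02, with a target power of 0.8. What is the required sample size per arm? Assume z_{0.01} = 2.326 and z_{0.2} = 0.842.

Cohen's d = |M₁ − M₂| / SD_pooled = |46.3 − 52.4| / 6.0 = 6.1 / 6.0 = 1.017.
For two independent groups with equal n: n = 2·((z_{α/2} + z_β) / d)².
z_{α/2} + z_β = 2.326 + 0.842 = 3.168.
n = 2 × (3.168 / 1.017)² = 2 × 3.115² = 2 × 9.70 = 19.4.
Round up to the next whole participant.

n = 20 per group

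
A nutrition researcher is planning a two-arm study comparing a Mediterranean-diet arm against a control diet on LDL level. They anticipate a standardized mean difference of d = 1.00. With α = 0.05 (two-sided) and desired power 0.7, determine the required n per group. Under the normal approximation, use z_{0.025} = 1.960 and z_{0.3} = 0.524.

For two independent groups with equal n: n = 2·((z_{α/2} + z_β) / d)².
z_{α/2} + z_β = 1.960 + 0.524 = 2.484.
n = 2 × (2.484 / 1.00)² = 2 × 2.484² = 2 × 6.17 = 12.3.
Round up to the next whole participant.

n = 13 per group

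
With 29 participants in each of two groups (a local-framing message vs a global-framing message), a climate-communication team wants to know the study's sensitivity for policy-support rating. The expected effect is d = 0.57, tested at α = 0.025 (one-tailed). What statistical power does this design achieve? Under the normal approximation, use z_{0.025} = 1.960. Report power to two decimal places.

For two equal groups, power = Φ(d·√(n/2) − z_{α}).
d·√(n/2) = 0.57 × √(29/2) = 0.57 × 3.808 = 2.170.
z_β = 2.170 − 1.960 = 0.210.
Power = Φ(0.210) = 0.583.

power ≈ 0.58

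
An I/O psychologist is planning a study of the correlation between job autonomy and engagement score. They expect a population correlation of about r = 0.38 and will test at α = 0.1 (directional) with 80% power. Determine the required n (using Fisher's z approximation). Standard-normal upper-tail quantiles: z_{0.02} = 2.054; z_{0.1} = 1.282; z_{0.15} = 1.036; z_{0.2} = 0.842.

Fisher's z: C = ½·ln((1+r)/(1−r)) = ½·ln(2.2258) = 0.4001.
n = ((z_{α} + z_β)/C)² + 3.
(1.282 + 0.842) / 0.4001 = 2.124 / 0.4001 = 5.309.
n = 5.309² + 3 = 28.18 + 3 = 31.2.
Round up.

n = 32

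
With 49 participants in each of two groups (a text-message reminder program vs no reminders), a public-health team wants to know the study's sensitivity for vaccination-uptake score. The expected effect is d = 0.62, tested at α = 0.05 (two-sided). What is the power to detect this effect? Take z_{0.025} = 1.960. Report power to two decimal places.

For two equal groups, power = Φ(d·√(n/2) − z_{α/2}).
d·√(n/2) = 0.62 × √(49/2) = 0.62 × 4.950 = 3.069.
z_β = 3.069 − 1.960 = 1.109.
Power = Φ(1.109) = 0.866.

power ≈ 0.87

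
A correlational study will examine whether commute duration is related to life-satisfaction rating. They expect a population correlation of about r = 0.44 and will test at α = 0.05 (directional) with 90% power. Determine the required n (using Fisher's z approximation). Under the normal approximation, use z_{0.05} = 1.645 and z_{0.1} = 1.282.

Fisher's z: C = ½·ln((1+r)/(1−r)) = ½·ln(2.5714) = 0.4722.
n = ((z_{α} + z_β)/C)² + 3.
(1.645 + 1.282) / 0.4722 = 2.927 / 0.4722 = 6.199.
n = 6.199² + 3 = 38.42 + 3 = 41.4.
Round up.

n = 42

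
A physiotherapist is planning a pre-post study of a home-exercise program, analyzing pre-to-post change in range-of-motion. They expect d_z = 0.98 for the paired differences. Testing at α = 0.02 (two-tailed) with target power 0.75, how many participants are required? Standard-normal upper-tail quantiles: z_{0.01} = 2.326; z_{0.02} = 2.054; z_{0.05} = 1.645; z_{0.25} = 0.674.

n = 10 pairs

For a paired (one-sample on differences) test: n = ((z_{α/2} + z_β) / d)².
z_{α/2} + z_β = 2.326 + 0.674 = 3.000.
n = (3.000 / 0.98)² = 3.061² = 9.37.
Round up.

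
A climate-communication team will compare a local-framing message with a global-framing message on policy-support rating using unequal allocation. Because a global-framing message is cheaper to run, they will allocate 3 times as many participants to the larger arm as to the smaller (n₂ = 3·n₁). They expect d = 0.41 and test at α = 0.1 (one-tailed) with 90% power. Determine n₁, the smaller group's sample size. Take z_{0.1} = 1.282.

n₁ = 53

With allocation ratio k = n₂/n₁ = 3, Var(x̄₁−x̄₂) = σ²(1/n₁ + 1/(k·n₁)) = σ²·(k+1)/(k·n₁).
So n₁ = (1 + 1/k)·((z_{α} + z_β)/d)² = 1.333 × (2.564/0.41)².
n₁ = 1.333 × 39.11 = 52.1.
Round up: n₁ = 53, giving n₂ = 3 × 53 = 159.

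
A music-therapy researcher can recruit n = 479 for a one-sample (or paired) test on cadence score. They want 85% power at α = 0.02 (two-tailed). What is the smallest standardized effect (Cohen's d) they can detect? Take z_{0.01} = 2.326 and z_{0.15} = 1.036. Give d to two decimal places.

d_min ≈ 0.15

For a single sample (or paired design) of n = 479: d_min = (z_{α/2} + z_β)/√n.
z-sum = 2.326 + 1.036 = 3.362.
d_min = 3.362 / √479 = 3.362 / 21.886 = 0.154.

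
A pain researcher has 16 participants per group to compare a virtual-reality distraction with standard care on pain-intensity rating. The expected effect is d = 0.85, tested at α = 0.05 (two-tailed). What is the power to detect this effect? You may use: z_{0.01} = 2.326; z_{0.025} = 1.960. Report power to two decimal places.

For two equal groups, power = Φ(d·√(n/2) − z_{α/2}).
d·√(n/2) = 0.85 × √(16/2) = 0.85 × 2.828 = 2.404.
z_β = 2.404 − 1.960 = 0.444.
Power = Φ(0.444) = 0.672.

power ≈ 0.67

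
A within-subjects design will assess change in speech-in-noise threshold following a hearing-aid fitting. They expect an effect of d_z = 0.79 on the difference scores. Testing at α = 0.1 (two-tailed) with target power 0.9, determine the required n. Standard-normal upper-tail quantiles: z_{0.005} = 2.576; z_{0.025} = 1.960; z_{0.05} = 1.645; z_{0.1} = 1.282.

n = 14 pairs

For a paired (one-sample on differences) test: n = ((z_{α/2} + z_β) / d)².
z_{α/2} + z_β = 1.645 + 1.282 = 2.927.
n = (2.927 / 0.79)² = 3.705² = 13.73.
Round up.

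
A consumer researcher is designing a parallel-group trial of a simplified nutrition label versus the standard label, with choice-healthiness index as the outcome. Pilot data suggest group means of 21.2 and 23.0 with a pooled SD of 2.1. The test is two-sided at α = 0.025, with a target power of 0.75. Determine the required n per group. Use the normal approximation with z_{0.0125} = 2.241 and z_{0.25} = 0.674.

n = 24 per group

Cohen's d = |M₁ − M₂| / SD_pooled = |21.2 − 23.0| / 2.1 = 1.8 / 2.1 = 0.857.
For two independent groups with equal n: n = 2·((z_{α/2} + z_β) / d)².
z_{α/2} + z_β = 2.241 + 0.674 = 2.915.
n = 2 × (2.915 / 0.857)² = 2 × 3.401² = 2 × 11.57 = 23.1.
Round up to the next whole participant.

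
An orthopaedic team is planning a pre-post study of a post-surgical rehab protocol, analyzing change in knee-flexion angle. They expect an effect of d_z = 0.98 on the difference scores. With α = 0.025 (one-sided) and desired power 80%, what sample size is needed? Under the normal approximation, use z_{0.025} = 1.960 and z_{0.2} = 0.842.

For a paired (one-sample on differences) test: n = ((z_{α} + z_β) / d)².
z_{α} + z_β = 1.960 + 0.842 = 2.802.
n = (2.802 / 0.98)² = 2.859² = 8.17.
Round up.

n = 9 pairs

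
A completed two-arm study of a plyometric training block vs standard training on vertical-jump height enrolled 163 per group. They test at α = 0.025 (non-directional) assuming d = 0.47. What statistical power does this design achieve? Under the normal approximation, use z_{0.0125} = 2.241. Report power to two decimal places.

For two equal groups, power = Φ(d·√(n/2) − z_{α/2}).
d·√(n/2) = 0.47 × √(163/2) = 0.47 × 9.028 = 4.243.
z_β = 4.243 − 2.241 = 2.002.
Power = Φ(2.002) = 0.977.

power ≈ 0.98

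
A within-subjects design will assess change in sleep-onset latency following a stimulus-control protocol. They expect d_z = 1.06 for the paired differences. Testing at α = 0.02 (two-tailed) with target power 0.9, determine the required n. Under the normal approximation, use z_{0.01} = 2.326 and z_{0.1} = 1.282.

For a paired (one-sample on differences) test: n = ((z_{α/2} + z_β) / d)².
z_{α/2} + z_β = 2.326 + 1.282 = 3.608.
n = (3.608 / 1.06)² = 3.404² = 11.59.
Round up.

n = 12 pairs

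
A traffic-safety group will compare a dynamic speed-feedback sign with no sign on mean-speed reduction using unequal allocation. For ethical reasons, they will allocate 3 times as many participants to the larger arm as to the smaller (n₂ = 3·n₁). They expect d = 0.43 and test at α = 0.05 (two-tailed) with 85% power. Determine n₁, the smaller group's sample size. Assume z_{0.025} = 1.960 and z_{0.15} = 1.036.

With allocation ratio k = n₂/n₁ = 3, Var(x̄₁−x̄₂) = σ²(1/n₁ + 1/(k·n₁)) = σ²·(k+1)/(k·n₁).
So n₁ = (1 + 1/k)·((z_{α/2} + z_β)/d)² = 1.333 × (2.996/0.43)².
n₁ = 1.333 × 48.55 = 64.7.
Round up: n₁ = 65, giving n₂ = 3 × 65 = 195.

n₁ = 65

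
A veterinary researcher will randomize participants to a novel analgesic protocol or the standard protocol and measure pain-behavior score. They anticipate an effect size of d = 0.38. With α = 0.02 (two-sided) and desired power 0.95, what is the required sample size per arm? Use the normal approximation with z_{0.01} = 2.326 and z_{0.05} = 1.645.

n = 219 per group

For two independent groups with equal n: n = 2·((z_{α/2} + z_β) / d)².
z_{α/2} + z_β = 2.326 + 1.645 = 3.971.
n = 2 × (3.971 / 0.38)² = 2 × 10.450² = 2 × 109.20 = 218.4.
Round up to the next whole participant.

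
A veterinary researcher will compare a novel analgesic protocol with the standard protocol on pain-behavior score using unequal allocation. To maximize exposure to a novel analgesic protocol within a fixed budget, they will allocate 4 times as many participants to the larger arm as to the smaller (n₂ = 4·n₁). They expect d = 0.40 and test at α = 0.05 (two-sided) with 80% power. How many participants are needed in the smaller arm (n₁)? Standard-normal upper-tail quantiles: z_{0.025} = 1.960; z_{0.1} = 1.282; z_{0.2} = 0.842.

With allocation ratio k = n₂/n₁ = 4, Var(x̄₁−x̄₂) = σ²(1/n₁ + 1/(k·n₁)) = σ²·(k+1)/(k·n₁).
So n₁ = (1 + 1/k)·((z_{α/2} + z_β)/d)² = 1.250 × (2.802/0.40)².
n₁ = 1.250 × 49.07 = 61.3.
Round up: n₁ = 62, giving n₂ = 4 × 62 = 248.

n₁ = 62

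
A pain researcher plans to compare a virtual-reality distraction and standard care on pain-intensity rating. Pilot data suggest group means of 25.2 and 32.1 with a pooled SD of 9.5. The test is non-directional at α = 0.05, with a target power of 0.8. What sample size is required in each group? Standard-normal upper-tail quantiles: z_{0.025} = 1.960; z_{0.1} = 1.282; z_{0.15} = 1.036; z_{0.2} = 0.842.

n = 30 per group

Cohen's d = |M₁ − M₂| / SD_pooled = |25.2 − 32.1| / 9.5 = 6.9 / 9.5 = 0.726.
For two independent groups with equal n: n = 2·((z_{α/2} + z_β) / d)².
z_{α/2} + z_β = 1.960 + 0.842 = 2.802.
n = 2 × (2.802 / 0.726)² = 2 × 3.860² = 2 × 14.90 = 29.8.
Round up to the next whole participant.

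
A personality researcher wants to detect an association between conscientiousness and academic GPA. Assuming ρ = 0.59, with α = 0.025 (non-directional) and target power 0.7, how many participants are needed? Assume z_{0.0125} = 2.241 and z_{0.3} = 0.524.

Fisher's z: C = ½·ln((1+r)/(1−r)) = ½·ln(3.8780) = 0.6777.
n = ((z_{α/2} + z_β)/C)² + 3.
(2.241 + 0.524) / 0.6777 = 2.765 / 0.6777 = 4.080.
n = 4.080² + 3 = 16.65 + 3 = 19.6.
Round up.

n = 20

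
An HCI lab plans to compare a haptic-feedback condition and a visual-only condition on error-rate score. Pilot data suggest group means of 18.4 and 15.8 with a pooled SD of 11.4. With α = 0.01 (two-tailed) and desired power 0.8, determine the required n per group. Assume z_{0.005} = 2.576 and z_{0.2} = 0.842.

n = 450 per group

Cohen's d = |M₁ − M₂| / SD_pooled = |18.4 − 15.8| / 11.4 = 2.6 / 11.4 = 0.228.
For two independent groups with equal n: n = 2·((z_{α/2} + z_β) / d)².
z_{α/2} + z_β = 2.576 + 0.842 = 3.418.
n = 2 × (3.418 / 0.228)² = 2 × 14.991² = 2 × 224.74 = 449.5.
Round up to the next whole participant.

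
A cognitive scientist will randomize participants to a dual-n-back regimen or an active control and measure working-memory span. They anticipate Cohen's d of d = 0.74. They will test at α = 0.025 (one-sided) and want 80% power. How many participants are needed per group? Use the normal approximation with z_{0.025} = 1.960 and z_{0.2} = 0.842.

n = 29 per group

For two independent groups with equal n: n = 2·((z_{α} + z_β) / d)².
z_{α} + z_β = 1.960 + 0.842 = 2.802.
n = 2 × (2.802 / 0.74)² = 2 × 3.786² = 2 × 14.34 = 28.7.
Round up to the next whole participant.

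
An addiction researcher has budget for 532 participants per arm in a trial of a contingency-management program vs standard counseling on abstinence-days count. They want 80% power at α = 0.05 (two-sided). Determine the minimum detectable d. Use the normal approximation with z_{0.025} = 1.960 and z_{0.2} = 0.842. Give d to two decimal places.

d_min ≈ 0.17

For two independent groups of n = 532 each: d_min = (z_{α/2} + z_β)·√(2/n).
z-sum = 1.960 + 0.842 = 2.802.
d_min = 2.802 × √(2/532) = 2.802 × 0.0613 = 0.172.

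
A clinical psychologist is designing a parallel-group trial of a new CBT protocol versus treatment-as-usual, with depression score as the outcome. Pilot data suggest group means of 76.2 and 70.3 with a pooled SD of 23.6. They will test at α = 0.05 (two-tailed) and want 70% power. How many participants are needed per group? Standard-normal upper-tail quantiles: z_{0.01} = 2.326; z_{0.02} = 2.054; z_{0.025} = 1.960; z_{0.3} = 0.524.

n = 198 per group

Cohen's d = |M₁ − M₂| / SD_pooled = |76.2 − 70.3| / 23.6 = 5.9 / 23.6 = 0.250.
For two independent groups with equal n: n = 2·((z_{α/2} + z_β) / d)².
z_{α/2} + z_β = 1.960 + 0.524 = 2.484.
n = 2 × (2.484 / 0.250)² = 2 × 9.936² = 2 × 98.72 = 197.4.
Round up to the next whole participant.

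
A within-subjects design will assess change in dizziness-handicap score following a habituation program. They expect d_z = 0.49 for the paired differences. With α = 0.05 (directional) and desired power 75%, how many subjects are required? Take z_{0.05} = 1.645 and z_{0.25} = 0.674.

n = 23 pairs

For a paired (one-sample on differences) test: n = ((z_{α} + z_β) / d)².
z_{α} + z_β = 1.645 + 0.674 = 2.319.
n = (2.319 / 0.49)² = 4.733² = 22.40.
Round up.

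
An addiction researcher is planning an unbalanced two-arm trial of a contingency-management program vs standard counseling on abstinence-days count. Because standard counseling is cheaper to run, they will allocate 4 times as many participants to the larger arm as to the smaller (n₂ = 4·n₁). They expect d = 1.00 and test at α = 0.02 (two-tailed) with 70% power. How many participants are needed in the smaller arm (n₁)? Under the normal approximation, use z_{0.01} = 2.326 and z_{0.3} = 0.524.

With allocation ratio k = n₂/n₁ = 4, Var(x̄₁−x̄₂) = σ²(1/n₁ + 1/(k·n₁)) = σ²·(k+1)/(k·n₁).
So n₁ = (1 + 1/k)·((z_{α/2} + z_β)/d)² = 1.250 × (2.850/1.00)².
n₁ = 1.250 × 8.12 = 10.2.
Round up: n₁ = 11, giving n₂ = 4 × 11 = 44.

n₁ = 11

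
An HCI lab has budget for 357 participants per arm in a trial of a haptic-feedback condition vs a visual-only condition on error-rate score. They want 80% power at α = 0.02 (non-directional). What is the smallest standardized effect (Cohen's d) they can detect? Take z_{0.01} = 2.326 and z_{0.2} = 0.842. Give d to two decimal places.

d_min ≈ 0.24

For two independent groups of n = 357 each: d_min = (z_{α/2} + z_β)·√(2/n).
z-sum = 2.326 + 0.842 = 3.168.
d_min = 3.168 × √(2/357) = 3.168 × 0.0748 = 0.237.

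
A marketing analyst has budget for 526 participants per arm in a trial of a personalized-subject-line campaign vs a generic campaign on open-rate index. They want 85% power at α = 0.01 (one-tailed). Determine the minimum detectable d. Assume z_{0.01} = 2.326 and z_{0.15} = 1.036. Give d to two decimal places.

d_min ≈ 0.21

For two independent groups of n = 526 each: d_min = (z_{α} + z_β)·√(2/n).
z-sum = 2.326 + 1.036 = 3.362.
d_min = 3.362 × √(2/526) = 3.362 × 0.0617 = 0.207.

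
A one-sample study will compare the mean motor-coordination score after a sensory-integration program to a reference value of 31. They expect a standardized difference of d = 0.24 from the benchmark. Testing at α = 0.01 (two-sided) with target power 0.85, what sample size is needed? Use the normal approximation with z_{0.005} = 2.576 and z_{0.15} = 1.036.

For a one-sample test: n = ((z_{α/2} + z_β) / d)².
z_{α/2} + z_β = 2.576 + 1.036 = 3.612.
n = (3.612 / 0.24)² = 15.050² = 226.50.
Round up.

n = 227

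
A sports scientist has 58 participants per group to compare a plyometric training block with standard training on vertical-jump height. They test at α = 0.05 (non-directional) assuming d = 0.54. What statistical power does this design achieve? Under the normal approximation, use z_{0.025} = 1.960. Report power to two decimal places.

For two equal groups, power = Φ(d·√(n/2) − z_{α/2}).
d·√(n/2) = 0.54 × √(58/2) = 0.54 × 5.385 = 2.908.
z_β = 2.908 − 1.960 = 0.948.
Power = Φ(0.948) = 0.828.

power ≈ 0.83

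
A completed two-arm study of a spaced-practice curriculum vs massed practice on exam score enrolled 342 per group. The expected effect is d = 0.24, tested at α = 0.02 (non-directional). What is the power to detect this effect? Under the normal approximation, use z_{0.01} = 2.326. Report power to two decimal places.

power ≈ 0.79

For two equal groups, power = Φ(d·√(n/2) − z_{α/2}).
d·√(n/2) = 0.24 × √(342/2) = 0.24 × 13.077 = 3.138.
z_β = 3.138 − 2.326 = 0.812.
Power = Φ(0.812) = 0.792.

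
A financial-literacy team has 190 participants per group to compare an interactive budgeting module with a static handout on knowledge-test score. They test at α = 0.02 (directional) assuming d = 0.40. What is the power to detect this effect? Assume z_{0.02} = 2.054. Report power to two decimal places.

For two equal groups, power = Φ(d·√(n/2) − z_{α}).
d·√(n/2) = 0.40 × √(190/2) = 0.40 × 9.747 = 3.899.
z_β = 3.899 − 2.054 = 1.845.
Power = Φ(1.845) = 0.967.

power ≈ 0.97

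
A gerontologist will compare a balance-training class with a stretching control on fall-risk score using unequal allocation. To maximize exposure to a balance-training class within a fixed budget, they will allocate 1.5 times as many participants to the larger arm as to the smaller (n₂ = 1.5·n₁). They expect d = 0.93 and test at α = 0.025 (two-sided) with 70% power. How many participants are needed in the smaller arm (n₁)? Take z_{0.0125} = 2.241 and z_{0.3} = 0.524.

n₁ = 15

With allocation ratio k = n₂/n₁ = 1.5, Var(x̄₁−x̄₂) = σ²(1/n₁ + 1/(k·n₁)) = σ²·(k+1)/(k·n₁).
So n₁ = (1 + 1/k)·((z_{α/2} + z_β)/d)² = 1.667 × (2.765/0.93)².
n₁ = 1.667 × 8.84 = 14.7.
Round up: n₁ = 15, giving n₂ = ⌈1.5 × 15⌉ = ⌈22.5⌉ = 23.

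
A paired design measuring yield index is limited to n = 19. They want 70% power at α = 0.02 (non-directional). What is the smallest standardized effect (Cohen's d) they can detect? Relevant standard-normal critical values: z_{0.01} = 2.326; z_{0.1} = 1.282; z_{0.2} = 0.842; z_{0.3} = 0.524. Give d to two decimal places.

For a single sample (or paired design) of n = 19: d_min = (z_{α/2} + z_β)/√n.
z-sum = 2.326 + 0.524 = 2.850.
d_min = 2.850 / √19 = 2.850 / 4.359 = 0.654.

d_min ≈ 0.65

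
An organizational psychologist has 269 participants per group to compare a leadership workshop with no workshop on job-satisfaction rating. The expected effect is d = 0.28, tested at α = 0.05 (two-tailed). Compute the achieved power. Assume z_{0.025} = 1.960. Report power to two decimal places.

For two equal groups, power = Φ(d·√(n/2) − z_{α/2}).
d·√(n/2) = 0.28 × √(269/2) = 0.28 × 11.597 = 3.247.
z_β = 3.247 − 1.960 = 1.287.
Power = Φ(1.287) = 0.901.

power ≈ 0.90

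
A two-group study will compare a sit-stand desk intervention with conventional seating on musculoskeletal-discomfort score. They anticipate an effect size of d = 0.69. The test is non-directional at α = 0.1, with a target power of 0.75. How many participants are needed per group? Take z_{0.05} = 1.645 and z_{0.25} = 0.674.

For two independent groups with equal n: n = 2·((z_{α/2} + z_β) / d)².
z_{α/2} + z_β = 1.645 + 0.674 = 2.319.
n = 2 × (2.319 / 0.69)² = 2 × 3.361² = 2 × 11.30 = 22.6.
Round up to the next whole participant.

n = 23 per group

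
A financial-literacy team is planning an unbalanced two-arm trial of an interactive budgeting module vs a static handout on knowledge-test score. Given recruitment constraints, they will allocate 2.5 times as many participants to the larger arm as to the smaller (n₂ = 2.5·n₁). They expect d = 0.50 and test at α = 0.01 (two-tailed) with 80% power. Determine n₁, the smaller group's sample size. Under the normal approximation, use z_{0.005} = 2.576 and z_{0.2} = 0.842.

With allocation ratio k = n₂/n₁ = 2.5, Var(x̄₁−x̄₂) = σ²(1/n₁ + 1/(k·n₁)) = σ²·(k+1)/(k·n₁).
So n₁ = (1 + 1/k)·((z_{α/2} + z_β)/d)² = 1.400 × (3.418/0.50)².
n₁ = 1.400 × 46.73 = 65.4.
Round up: n₁ = 66, giving n₂ = 2.5 × 66 = 165.

n₁ = 66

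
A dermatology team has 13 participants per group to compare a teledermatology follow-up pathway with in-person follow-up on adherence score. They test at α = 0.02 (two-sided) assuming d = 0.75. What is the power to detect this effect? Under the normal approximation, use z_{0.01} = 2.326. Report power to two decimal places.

power ≈ 0.34

For two equal groups, power = Φ(d·√(n/2) − z_{α/2}).
d·√(n/2) = 0.75 × √(13/2) = 0.75 × 2.550 = 1.912.
z_β = 1.912 − 2.326 = -0.414.
Power = Φ(-0.414) = 0.339.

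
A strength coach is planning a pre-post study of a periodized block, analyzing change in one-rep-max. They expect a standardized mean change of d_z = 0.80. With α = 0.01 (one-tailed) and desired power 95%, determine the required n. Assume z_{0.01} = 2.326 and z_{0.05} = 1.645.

n = 25 pairs

For a paired (one-sample on differences) test: n = ((z_{α} + z_β) / d)².
z_{α} + z_β = 2.326 + 1.645 = 3.971.
n = (3.971 / 0.80)² = 4.964² = 24.64.
Round up.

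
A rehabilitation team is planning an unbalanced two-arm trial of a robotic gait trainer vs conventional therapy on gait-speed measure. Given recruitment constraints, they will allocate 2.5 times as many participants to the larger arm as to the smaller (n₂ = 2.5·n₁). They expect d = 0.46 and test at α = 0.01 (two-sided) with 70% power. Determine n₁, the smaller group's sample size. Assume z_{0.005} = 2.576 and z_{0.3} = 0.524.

n₁ = 64

With allocation ratio k = n₂/n₁ = 2.5, Var(x̄₁−x̄₂) = σ²(1/n₁ + 1/(k·n₁)) = σ²·(k+1)/(k·n₁).
So n₁ = (1 + 1/k)·((z_{α/2} + z_β)/d)² = 1.400 × (3.100/0.46)².
n₁ = 1.400 × 45.42 = 63.6.
Round up: n₁ = 64, giving n₂ = 2.5 × 64 = 160.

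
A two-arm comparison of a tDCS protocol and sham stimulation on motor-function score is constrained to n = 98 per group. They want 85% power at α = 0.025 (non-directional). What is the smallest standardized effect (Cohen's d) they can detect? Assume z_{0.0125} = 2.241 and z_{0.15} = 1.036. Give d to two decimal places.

d_min ≈ 0.47

For two independent groups of n = 98 each: d_min = (z_{α/2} + z_β)·√(2/n).
z-sum = 2.241 + 1.036 = 3.277.
d_min = 3.277 × √(2/98) = 3.277 × 0.1429 = 0.468.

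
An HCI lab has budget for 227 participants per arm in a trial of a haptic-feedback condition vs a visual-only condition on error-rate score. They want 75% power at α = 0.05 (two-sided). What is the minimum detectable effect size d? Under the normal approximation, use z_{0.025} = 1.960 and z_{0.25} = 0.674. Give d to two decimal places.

d_min ≈ 0.25

For two independent groups of n = 227 each: d_min = (z_{α/2} + z_β)·√(2/n).
z-sum = 1.960 + 0.674 = 2.634.
d_min = 2.634 × √(2/227) = 2.634 × 0.0939 = 0.247.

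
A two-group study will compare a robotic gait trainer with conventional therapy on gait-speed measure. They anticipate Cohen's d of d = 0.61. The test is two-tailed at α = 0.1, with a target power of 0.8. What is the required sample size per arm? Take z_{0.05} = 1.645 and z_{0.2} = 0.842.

For two independent groups with equal n: n = 2·((z_{α/2} + z_β) / d)².
z_{α/2} + z_β = 1.645 + 0.842 = 2.487.
n = 2 × (2.487 / 0.61)² = 2 × 4.077² = 2 × 16.62 = 33.2.
Round up to the next whole participant.

n = 34 per group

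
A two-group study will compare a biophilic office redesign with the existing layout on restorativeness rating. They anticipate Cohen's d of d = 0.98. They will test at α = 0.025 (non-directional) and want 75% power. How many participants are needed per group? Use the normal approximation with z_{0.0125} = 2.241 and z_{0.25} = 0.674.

For two independent groups with equal n: n = 2·((z_{α/2} + z_β) / d)².
z_{α/2} + z_β = 2.241 + 0.674 = 2.915.
n = 2 × (2.915 / 0.98)² = 2 × 2.974² = 2 × 8.85 = 17.7.
Round up to the next whole participant.

n = 18 per group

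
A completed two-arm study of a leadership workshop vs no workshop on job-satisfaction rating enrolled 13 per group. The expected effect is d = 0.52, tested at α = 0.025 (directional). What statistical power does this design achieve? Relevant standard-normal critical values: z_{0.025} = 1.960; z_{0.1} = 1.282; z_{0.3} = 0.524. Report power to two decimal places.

For two equal groups, power = Φ(d·√(n/2) − z_{α}).
d·√(n/2) = 0.52 × √(13/2) = 0.52 × 2.550 = 1.326.
z_β = 1.326 − 1.960 = -0.634.
Power = Φ(-0.634) = 0.263.

power ≈ 0.26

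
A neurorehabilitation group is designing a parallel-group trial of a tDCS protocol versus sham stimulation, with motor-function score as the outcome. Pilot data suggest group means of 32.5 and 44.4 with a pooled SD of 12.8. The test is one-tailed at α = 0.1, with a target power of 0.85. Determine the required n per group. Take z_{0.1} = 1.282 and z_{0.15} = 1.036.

Cohen's d = |M₁ − M₂| / SD_pooled = |32.5 − 44.4| / 12.8 = 11.9 / 12.8 = 0.930.
For two independent groups with equal n: n = 2·((z_{α} + z_β) / d)².
z_{α} + z_β = 1.282 + 1.036 = 2.318.
n = 2 × (2.318 / 0.930)² = 2 × 2.492² = 2 × 6.21 = 12.4.
Round up to the next whole participant.

n = 13 per group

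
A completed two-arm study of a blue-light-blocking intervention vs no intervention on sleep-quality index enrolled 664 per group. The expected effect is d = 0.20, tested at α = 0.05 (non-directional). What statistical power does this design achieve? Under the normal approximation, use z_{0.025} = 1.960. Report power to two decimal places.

power ≈ 0.95

For two equal groups, power = Φ(d·√(n/2) − z_{α/2}).
d·√(n/2) = 0.20 × √(664/2) = 0.20 × 18.221 = 3.644.
z_β = 3.644 − 1.960 = 1.684.
Power = Φ(1.684) = 0.954.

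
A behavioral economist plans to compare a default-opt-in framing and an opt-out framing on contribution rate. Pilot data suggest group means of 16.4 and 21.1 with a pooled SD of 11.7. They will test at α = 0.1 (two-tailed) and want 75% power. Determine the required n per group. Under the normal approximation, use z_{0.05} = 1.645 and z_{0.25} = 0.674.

n = 67 per group

Cohen's d = |M₁ − M₂| / SD_pooled = |16.4 − 21.1| / 11.7 = 4.7 / 11.7 = 0.402.
For two independent groups with equal n: n = 2·((z_{α/2} + z_β) / d)².
z_{α/2} + z_β = 1.645 + 0.674 = 2.319.
n = 2 × (2.319 / 0.402)² = 2 × 5.769² = 2 × 33.28 = 66.6.
Round up to the next whole participant.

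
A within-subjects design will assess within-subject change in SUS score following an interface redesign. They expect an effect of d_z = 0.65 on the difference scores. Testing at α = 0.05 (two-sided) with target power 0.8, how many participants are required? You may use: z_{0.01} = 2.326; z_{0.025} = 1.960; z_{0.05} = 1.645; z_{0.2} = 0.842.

For a paired (one-sample on differences) test: n = ((z_{α/2} + z_β) / d)².
z_{α/2} + z_β = 1.960 + 0.842 = 2.802.
n = (2.802 / 0.65)² = 4.311² = 18.58.
Round up.

n = 19 pairs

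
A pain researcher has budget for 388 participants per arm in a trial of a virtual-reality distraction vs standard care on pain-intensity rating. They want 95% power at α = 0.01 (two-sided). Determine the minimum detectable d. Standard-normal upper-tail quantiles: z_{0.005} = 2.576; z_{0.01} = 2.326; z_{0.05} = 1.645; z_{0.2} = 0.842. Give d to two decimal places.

d_min ≈ 0.30

For two independent groups of n = 388 each: d_min = (z_{α/2} + z_β)·√(2/n).
z-sum = 2.576 + 1.645 = 4.221.
d_min = 4.221 × √(2/388) = 4.221 × 0.0718 = 0.303.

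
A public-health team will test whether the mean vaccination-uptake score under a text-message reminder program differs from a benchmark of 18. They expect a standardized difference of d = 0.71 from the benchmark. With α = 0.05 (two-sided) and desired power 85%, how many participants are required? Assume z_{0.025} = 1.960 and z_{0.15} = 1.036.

For a one-sample test: n = ((z_{α/2} + z_β) / d)².
z_{α/2} + z_β = 1.960 + 1.036 = 2.996.
n = (2.996 / 0.71)² = 4.220² = 17.81.
Round up.

n = 18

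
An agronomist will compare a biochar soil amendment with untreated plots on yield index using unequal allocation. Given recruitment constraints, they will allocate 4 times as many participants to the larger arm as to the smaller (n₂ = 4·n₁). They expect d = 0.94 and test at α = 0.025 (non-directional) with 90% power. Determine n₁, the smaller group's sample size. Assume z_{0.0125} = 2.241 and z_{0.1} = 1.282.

n₁ = 18

With allocation ratio k = n₂/n₁ = 4, Var(x̄₁−x̄₂) = σ²(1/n₁ + 1/(k·n₁)) = σ²·(k+1)/(k·n₁).
So n₁ = (1 + 1/k)·((z_{α/2} + z_β)/d)² = 1.250 × (3.523/0.94)².
n₁ = 1.250 × 14.05 = 17.6.
Round up: n₁ = 18, giving n₂ = 4 × 18 = 72.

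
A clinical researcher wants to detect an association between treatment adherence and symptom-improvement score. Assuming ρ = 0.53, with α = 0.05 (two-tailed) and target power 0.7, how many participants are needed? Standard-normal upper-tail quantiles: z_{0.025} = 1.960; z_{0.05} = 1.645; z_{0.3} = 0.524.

Fisher's z: C = ½·ln((1+r)/(1−r)) = ½·ln(3.2553) = 0.5901.
n = ((z_{α/2} + z_β)/C)² + 3.
(1.960 + 0.524) / 0.5901 = 2.484 / 0.5901 = 4.209.
n = 4.209² + 3 = 17.72 + 3 = 20.7.
Round up.

n = 21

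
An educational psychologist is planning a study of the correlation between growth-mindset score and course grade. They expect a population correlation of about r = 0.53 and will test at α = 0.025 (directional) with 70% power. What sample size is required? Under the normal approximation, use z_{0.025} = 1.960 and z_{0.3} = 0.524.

Fisher's z: C = ½·ln((1+r)/(1−r)) = ½·ln(3.2553) = 0.5901.
n = ((z_{α} + z_β)/C)² + 3.
(1.960 + 0.524) / 0.5901 = 2.484 / 0.5901 = 4.209.
n = 4.209² + 3 = 17.72 + 3 = 20.7.
Round up.

n = 21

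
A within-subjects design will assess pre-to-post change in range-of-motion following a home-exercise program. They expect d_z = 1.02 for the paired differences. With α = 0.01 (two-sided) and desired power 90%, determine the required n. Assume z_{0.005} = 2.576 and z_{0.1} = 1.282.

For a paired (one-sample on differences) test: n = ((z_{α/2} + z_β) / d)².
z_{α/2} + z_β = 2.576 + 1.282 = 3.858.
n = (3.858 / 1.02)² = 3.782² = 14.31.
Round up.

n = 15 pairs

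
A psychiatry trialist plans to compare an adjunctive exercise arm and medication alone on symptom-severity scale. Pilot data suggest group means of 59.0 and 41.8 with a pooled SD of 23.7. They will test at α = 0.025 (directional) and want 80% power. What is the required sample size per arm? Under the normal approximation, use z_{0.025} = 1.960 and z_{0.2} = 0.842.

n = 30 per group

Cohen's d = |M₁ − M₂| / SD_pooled = |59.0 − 41.8| / 23.7 = 17.2 / 23.7 = 0.726.
For two independent groups with equal n: n = 2·((z_{α} + z_β) / d)².
z_{α} + z_β = 1.960 + 0.842 = 2.802.
n = 2 × (2.802 / 0.726)² = 2 × 3.860² = 2 × 14.90 = 29.8.
Round up to the next whole participant.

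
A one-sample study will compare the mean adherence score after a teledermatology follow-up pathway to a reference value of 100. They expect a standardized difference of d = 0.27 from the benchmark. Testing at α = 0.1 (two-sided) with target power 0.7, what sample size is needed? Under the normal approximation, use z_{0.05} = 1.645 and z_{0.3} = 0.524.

n = 65

For a one-sample test: n = ((z_{α/2} + z_β) / d)².
z_{α/2} + z_β = 1.645 + 0.524 = 2.169.
n = (2.169 / 0.27)² = 8.033² = 64.53.
Round up.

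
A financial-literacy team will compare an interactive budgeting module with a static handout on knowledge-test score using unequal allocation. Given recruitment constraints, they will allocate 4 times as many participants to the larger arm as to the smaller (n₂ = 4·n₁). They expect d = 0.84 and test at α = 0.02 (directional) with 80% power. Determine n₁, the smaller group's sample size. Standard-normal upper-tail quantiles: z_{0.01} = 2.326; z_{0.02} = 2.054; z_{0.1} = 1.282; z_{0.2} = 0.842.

n₁ = 15

With allocation ratio k = n₂/n₁ = 4, Var(x̄₁−x̄₂) = σ²(1/n₁ + 1/(k·n₁)) = σ²·(k+1)/(k·n₁).
So n₁ = (1 + 1/k)·((z_{α} + z_β)/d)² = 1.250 × (2.896/0.84)².
n₁ = 1.250 × 11.89 = 14.9.
Round up: n₁ = 15, giving n₂ = 4 × 15 = 60.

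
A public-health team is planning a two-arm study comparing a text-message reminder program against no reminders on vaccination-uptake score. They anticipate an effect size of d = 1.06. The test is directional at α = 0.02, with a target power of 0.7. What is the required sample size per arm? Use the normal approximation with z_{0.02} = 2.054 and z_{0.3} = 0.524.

For two independent groups with equal n: n = 2·((z_{α} + z_β) / d)².
z_{α} + z_β = 2.054 + 0.524 = 2.578.
n = 2 × (2.578 / 1.06)² = 2 × 2.432² = 2 × 5.91 = 11.8.
Round up to the next whole participant.

n = 12 per group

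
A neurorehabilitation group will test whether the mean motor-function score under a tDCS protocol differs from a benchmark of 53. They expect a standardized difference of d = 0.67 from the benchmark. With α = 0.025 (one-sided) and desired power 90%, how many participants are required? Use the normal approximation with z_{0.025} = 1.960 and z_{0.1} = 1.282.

For a one-sample test: n = ((z_{α} + z_β) / d)².
z_{α} + z_β = 1.960 + 1.282 = 3.242.
n = (3.242 / 0.67)² = 4.839² = 23.41.
Round up.

n = 24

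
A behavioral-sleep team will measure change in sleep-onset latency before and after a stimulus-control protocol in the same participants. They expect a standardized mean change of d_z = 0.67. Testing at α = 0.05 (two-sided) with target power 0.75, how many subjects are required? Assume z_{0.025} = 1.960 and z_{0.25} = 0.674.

n = 16 pairs

For a paired (one-sample on differences) test: n = ((z_{α/2} + z_β) / d)².
z_{α/2} + z_β = 1.960 + 0.674 = 2.634.
n = (2.634 / 0.67)² = 3.931² = 15.46.
Round up.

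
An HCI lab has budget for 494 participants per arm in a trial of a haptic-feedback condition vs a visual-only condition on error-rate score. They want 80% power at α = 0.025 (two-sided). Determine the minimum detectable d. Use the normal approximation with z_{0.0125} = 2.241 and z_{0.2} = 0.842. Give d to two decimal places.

For two independent groups of n = 494 each: d_min = (z_{α/2} + z_β)·√(2/n).
z-sum = 2.241 + 0.842 = 3.083.
d_min = 3.083 × √(2/494) = 3.083 × 0.0636 = 0.196.

d_min ≈ 0.20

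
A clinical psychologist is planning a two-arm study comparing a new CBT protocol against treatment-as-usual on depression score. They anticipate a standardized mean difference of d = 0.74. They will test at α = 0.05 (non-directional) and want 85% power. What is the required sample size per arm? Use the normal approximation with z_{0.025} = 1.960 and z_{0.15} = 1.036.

For two independent groups with equal n: n = 2·((z_{α/2} + z_β) / d)².
z_{α/2} + z_β = 1.960 + 1.036 = 2.996.
n = 2 × (2.996 / 0.74)² = 2 × 4.049² = 2 × 16.39 = 32.8.
Round up to the next whole participant.

n = 33 per group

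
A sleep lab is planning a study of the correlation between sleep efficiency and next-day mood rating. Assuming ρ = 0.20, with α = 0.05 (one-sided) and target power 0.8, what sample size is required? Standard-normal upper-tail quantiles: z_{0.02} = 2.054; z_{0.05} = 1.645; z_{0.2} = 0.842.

Fisher's z: C = ½·ln((1+r)/(1−r)) = ½·ln(1.5000) = 0.2027.
n = ((z_{α} + z_β)/C)² + 3.
(1.645 + 0.842) / 0.2027 = 2.487 / 0.2027 = 12.269.
n = 12.269² + 3 = 150.54 + 3 = 153.5.
Round up.

n = 154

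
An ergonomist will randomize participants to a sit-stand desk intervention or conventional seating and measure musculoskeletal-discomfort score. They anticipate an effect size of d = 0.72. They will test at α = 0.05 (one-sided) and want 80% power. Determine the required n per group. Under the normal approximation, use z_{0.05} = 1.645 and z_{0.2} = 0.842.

n = 24 per group

For two independent groups with equal n: n = 2·((z_{α} + z_β) / d)².
z_{α} + z_β = 1.645 + 0.842 = 2.487.
n = 2 × (2.487 / 0.72)² = 2 × 3.454² = 2 × 11.93 = 23.9.
Round up to the next whole participant.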